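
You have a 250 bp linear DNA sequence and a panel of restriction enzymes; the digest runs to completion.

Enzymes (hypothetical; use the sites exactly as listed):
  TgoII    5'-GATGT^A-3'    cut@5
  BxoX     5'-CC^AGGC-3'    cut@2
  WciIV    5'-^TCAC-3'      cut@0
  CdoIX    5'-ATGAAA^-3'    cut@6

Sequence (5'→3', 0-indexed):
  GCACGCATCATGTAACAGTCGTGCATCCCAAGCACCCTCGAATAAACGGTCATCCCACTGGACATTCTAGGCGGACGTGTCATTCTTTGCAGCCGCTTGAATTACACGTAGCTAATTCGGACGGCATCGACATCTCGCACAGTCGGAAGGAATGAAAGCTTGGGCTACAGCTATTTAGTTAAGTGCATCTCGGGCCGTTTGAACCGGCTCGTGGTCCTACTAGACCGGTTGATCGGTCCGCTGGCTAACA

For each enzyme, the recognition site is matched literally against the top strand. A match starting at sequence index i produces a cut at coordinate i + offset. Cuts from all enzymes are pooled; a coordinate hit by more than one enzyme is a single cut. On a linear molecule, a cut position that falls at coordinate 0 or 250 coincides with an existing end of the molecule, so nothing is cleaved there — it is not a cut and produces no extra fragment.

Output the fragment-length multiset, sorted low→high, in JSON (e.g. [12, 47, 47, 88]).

Per-enzyme occurrences:
  TgoII (GATGTA, off=5): no sites
  BxoX (CCAGGC, off=2): no sites
  WciIV (TCAC, off=0): no sites
  CdoIX (ATGAAA, off=6): starts [151] → cuts [157]

Pooled cuts: [157]

Fragment lengths:
  [0,157): 157 bp
  [157,250): 93 bp

[93,157]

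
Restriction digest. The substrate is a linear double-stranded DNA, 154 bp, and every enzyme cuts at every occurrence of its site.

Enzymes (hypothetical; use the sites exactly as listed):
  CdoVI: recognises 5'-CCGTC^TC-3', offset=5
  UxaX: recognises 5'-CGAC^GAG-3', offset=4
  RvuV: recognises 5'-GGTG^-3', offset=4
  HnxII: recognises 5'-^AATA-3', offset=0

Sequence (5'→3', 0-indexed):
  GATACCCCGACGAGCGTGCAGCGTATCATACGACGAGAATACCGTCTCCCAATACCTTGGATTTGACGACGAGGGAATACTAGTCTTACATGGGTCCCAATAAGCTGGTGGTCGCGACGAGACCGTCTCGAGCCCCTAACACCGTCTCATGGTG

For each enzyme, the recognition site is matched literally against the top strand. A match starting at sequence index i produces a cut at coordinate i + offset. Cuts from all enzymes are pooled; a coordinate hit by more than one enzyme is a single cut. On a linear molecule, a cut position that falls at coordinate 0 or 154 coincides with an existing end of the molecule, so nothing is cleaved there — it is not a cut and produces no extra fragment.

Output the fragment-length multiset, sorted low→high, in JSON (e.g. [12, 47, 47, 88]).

Scan for sites:
  CdoVI (CCGTCTC, off=5): starts [41, 122, 141] → cuts [46, 127, 146]
  UxaX (CGACGAG, off=4): starts [7, 30, 66, 114] → cuts [11, 34, 70, 118]
  RvuV (GGTG, off=4): starts [106, 150] → cuts [110] (position 154 is a terminus of the linear molecule — no cut)
  HnxII (AATA, off=0): starts [37, 50, 75, 98] → cuts [37, 50, 75, 98]

All cut coordinates (distinct, sorted): [11, 34, 37, 46, 50, 70, 75, 98, 110, 118, 127, 146]

Fragment lengths:
  [0,11): 11 bp
  [11,34): 23 bp
  [34,37): 3 bp
  [37,46): 9 bp
  [46,50): 4 bp
  [50,70): 20 bp
  [70,75): 5 bp
  [75,98): 23 bp
  [98,110): 12 bp
  [110,118): 8 bp
  [118,127): 9 bp
  [127,146): 19 bp
  [146,154): 8 bp

[3,4,5,8,8,9,9,11,12,19,20,23,23]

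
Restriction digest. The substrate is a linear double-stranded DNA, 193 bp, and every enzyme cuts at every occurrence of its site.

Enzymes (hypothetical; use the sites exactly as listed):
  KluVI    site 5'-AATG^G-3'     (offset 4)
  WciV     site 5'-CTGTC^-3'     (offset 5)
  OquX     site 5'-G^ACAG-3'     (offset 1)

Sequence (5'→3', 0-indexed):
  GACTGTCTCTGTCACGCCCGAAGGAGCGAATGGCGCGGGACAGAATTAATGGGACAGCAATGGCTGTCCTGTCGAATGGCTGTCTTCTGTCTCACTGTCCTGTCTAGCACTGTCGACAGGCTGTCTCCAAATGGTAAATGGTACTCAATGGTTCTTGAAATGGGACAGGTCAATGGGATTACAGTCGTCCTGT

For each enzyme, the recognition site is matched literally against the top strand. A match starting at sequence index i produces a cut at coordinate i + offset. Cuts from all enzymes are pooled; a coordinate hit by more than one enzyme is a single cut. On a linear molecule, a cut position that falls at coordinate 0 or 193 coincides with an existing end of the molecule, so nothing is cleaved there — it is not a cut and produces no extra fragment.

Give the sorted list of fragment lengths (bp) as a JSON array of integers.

Site scan:
  KluVI AATGG/4: at [28, 47, 58, 74, 129, 136, 146, 158, 171] ⇒ [32, 51, 62, 78, 133, 140, 150, 162, 175]
  WciV CTGTC/5: at [2, 8, 63, 68, 79, 86, 94, 99, 109, 120] ⇒ [7, 13, 68, 73, 84, 91, 99, 104, 114, 125]
  OquX GACAG/1: at [38, 52, 114, 163] ⇒ [39, 53, 115, 164]

All cut coordinates (distinct, sorted): [7, 13, 32, 39, 51, 53, 62, 68, 73, 78, 84, 91, 99, 104, 114, 115, 125, 133, 140, 150, 162, 164, 175]

Fragments:
  [0,7): 7 bp
  [7,13): 6 bp
  [13,32): 19 bp
  [32,39): 7 bp
  [39,51): 12 bp
  [51,53): 2 bp
  [53,62): 9 bp
  [62,68): 6 bp
  [68,73): 5 bp
  [73,78): 5 bp
  [78,84): 6 bp
  [84,91): 7 bp
  [91,99): 8 bp
  [99,104): 5 bp
  [104,114): 10 bp
  [114,115): 1 bp
  [115,125): 10 bp
  [125,133): 8 bp
  [133,140): 7 bp
  [140,150): 10 bp
  [150,162): 12 bp
  [162,164): 2 bp
  [164,175): 11 bp
  [175,193): 18 bp

[1,2,2,5,5,5,6,6,6,7,7,7,7,8,8,9,10,10,10,11,12,12,18,19]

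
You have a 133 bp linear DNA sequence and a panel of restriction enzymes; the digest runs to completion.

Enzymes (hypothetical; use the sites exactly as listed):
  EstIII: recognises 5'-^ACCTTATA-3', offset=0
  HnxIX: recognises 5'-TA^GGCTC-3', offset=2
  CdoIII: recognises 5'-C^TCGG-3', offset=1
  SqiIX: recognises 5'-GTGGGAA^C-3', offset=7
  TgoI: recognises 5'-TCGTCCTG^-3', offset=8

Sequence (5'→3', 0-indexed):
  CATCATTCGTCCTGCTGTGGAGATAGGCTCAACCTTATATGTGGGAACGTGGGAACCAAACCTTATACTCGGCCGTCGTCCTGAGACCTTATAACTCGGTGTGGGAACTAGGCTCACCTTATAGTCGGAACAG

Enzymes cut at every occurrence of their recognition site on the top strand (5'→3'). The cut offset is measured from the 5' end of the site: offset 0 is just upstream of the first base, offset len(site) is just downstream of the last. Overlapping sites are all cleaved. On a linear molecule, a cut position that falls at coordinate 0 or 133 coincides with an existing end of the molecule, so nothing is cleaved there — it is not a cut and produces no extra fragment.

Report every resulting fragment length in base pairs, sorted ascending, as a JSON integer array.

Scan for sites:
  EstIII (ACCTTATA, off=0): starts [31, 59, 85, 115] → cuts [31, 59, 85, 115]
  HnxIX (TAGGCTC, off=2): starts [23, 108] → cuts [25, 110]
  CdoIII (CTCGG, off=1): starts [67, 94] → cuts [68, 95]
  SqiIX (GTGGGAAC, off=7): starts [40, 48, 100] → cuts [47, 55, 107]
  TgoI (TCGTCCTG, off=8): starts [6, 75] → cuts [14, 83]

All cut coordinates (distinct, sorted): [14, 25, 31, 47, 55, 59, 68, 83, 85, 95, 107, 110, 115]

Fragment lengths:
  [0,14): 14 bp
  [14,25): 11 bp
  [25,31): 6 bp
  [31,47): 16 bp
  [47,55): 8 bp
  [55,59): 4 bp
  [59,68): 9 bp
  [68,83): 15 bp
  [83,85): 2 bp
  [85,95): 10 bp
  [95,107): 12 bp
  [107,110): 3 bp
  [110,115): 5 bp
  [115,133): 18 bp

[2,3,4,5,6,8,9,10,11,12,14,15,16,18]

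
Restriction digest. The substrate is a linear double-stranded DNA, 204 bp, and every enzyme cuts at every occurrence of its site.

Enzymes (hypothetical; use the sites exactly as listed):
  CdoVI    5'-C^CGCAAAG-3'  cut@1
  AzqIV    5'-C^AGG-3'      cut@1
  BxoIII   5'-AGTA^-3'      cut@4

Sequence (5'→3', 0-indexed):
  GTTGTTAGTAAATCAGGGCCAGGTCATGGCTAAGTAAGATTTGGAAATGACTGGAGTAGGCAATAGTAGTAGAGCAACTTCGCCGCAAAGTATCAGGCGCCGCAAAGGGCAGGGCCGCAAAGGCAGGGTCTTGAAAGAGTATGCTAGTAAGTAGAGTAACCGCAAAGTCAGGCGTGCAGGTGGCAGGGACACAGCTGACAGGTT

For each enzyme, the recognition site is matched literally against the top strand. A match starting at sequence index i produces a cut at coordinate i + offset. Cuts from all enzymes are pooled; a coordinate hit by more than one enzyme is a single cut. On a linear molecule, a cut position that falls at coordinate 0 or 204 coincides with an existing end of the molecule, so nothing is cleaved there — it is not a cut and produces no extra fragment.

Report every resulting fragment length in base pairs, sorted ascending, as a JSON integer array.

[2,2,3,4,4,5,5,5,6,6,7,8,8,9,9,9,10,10,10,12,15,16,17,22]

Scan for sites:
  CdoVI CCGCAAAG/1: at [82, 99, 114, 159] ⇒ [83, 100, 115, 160]
  AzqIV CAGG/1: at [13, 19, 93, 109, 123, 168, 176, 183, 198] ⇒ [14, 20, 94, 110, 124, 169, 177, 184, 199]
  BxoIII AGTA/4: at [6, 32, 54, 64, 67, 88, 137, 145, 149, 154] ⇒ [10, 36, 58, 68, 71, 92, 141, 149, 153, 158]

All cut coordinates (distinct, sorted): [10, 14, 20, 36, 58, 68, 71, 83, 92, 94, 100, 110, 115, 124, 141, 149, 153, 158, 160, 169, 177, 184, 199]

Fragment lengths:
  [0,10): 10 bp
  [10,14): 4 bp
  [14,20): 6 bp
  [20,36): 16 bp
  [36,58): 22 bp
  [58,68): 10 bp
  [68,71): 3 bp
  [71,83): 12 bp
  [83,92): 9 bp
  [92,94): 2 bp
  [94,100): 6 bp
  [100,110): 10 bp
  [110,115): 5 bp
  [115,124): 9 bp
  [124,141): 17 bp
  [141,149): 8 bp
  [149,153): 4 bp
  [153,158): 5 bp
  [158,160): 2 bp
  [160,169): 9 bp
  [169,177): 8 bp
  [177,184): 7 bp
  [184,199): 15 bp
  [199,204): 5 bp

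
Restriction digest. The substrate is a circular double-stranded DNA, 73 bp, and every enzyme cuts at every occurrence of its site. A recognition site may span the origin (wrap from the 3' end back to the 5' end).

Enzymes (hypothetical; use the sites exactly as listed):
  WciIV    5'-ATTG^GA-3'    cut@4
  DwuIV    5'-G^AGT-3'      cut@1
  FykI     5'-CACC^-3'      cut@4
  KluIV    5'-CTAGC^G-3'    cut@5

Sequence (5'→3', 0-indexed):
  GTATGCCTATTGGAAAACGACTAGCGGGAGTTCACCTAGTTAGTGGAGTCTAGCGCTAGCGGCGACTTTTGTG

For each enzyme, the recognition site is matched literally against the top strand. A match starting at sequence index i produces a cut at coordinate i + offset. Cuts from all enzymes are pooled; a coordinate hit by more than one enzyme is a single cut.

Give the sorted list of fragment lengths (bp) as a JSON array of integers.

Per-enzyme occurrences:
  WciIV ATTGGA/4: at [8] ⇒ [12]
  DwuIV GAGT/1: at [27, 45] ⇒ [28, 46]
  FykI CACC/4: at [32] ⇒ [36]
  KluIV CTAGCG/5: at [20, 49, 55] ⇒ [25, 54, 60]

All cut coordinates (distinct, sorted): [12, 25, 28, 36, 46, 54, 60]

Fragments:
  12→25: 13 bp
  25→28: 3 bp
  28→36: 8 bp
  36→46: 10 bp
  46→54: 8 bp
  54→60: 6 bp
  60→12 (wrap): 73-60+12 = 25 bp

[3,6,8,8,10,13,25]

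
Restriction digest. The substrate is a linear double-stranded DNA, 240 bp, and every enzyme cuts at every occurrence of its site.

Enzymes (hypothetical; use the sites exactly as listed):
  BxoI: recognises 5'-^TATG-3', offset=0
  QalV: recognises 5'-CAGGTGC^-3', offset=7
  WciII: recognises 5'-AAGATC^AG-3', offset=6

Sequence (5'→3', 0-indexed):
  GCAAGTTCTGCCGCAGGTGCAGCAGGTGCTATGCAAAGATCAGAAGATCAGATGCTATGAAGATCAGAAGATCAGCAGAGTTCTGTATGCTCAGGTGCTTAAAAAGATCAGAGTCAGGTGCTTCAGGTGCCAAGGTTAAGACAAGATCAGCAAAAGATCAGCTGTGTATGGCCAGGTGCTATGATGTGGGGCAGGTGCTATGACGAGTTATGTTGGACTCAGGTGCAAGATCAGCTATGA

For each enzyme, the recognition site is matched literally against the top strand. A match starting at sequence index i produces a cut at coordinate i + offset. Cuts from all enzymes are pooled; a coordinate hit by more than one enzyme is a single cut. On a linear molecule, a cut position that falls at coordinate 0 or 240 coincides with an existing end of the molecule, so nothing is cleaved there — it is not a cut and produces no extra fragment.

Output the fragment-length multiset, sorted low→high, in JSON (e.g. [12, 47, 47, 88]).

Per-enzyme occurrences:
  BxoI (TATG, off=0): starts [29, 55, 85, 166, 179, 198, 208, 235] → cuts [29, 55, 85, 166, 179, 198, 208, 235]
  QalV (CAGGTGC, off=7): starts [13, 22, 91, 114, 123, 172, 191, 219] → cuts [20, 29, 98, 121, 130, 179, 198, 226]
  WciII (AAGATCAG, off=6): starts [35, 43, 59, 67, 103, 142, 153, 226] → cuts [41, 49, 65, 73, 109, 148, 159, 232]

All cut coordinates (distinct, sorted): [20, 29, 41, 49, 55, 65, 73, 85, 98, 109, 121, 130, 148, 159, 166, 179, 198, 208, 226, 232, 235]

Fragments:
  [0,20): 20 bp
  [20,29): 9 bp
  [29,41): 12 bp
  [41,49): 8 bp
  [49,55): 6 bp
  [55,65): 10 bp
  [65,73): 8 bp
  [73,85): 12 bp
  [85,98): 13 bp
  [98,109): 11 bp
  [109,121): 12 bp
  [121,130): 9 bp
  [130,148): 18 bp
  [148,159): 11 bp
  [159,166): 7 bp
  [166,179): 13 bp
  [179,198): 19 bp
  [198,208): 10 bp
  [208,226): 18 bp
  [226,232): 6 bp
  [232,235): 3 bp
  [235,240): 5 bp

[3,5,6,6,7,8,8,9,9,10,10,11,11,12,12,12,13,13,18,18,19,20]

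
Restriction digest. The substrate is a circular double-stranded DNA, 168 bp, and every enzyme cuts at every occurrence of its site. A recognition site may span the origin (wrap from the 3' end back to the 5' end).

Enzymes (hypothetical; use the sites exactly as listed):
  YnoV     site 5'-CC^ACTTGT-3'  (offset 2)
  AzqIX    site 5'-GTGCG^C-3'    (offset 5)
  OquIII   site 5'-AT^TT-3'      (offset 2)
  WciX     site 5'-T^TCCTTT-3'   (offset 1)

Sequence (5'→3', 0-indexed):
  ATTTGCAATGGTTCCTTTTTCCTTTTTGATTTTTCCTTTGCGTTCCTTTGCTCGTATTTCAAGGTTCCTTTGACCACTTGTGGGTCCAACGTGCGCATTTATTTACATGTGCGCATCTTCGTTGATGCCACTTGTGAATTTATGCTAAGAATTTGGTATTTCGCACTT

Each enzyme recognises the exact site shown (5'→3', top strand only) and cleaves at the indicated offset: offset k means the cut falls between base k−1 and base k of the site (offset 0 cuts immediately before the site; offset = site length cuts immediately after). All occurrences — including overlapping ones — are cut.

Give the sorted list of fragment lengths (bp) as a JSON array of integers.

[3,3,4,7,7,8,10,10,10,10,11,11,11,13,14,16,20]

Scan for sites:
  YnoV CCACTTGT/2: at [73, 127] ⇒ [75, 129]
  AzqIX GTGCGC/5: at [90, 108] ⇒ [95, 113]
  OquIII ATTT/2: at [0, 28, 55, 96, 100, 137, 150, 157] ⇒ [2, 30, 57, 98, 102, 139, 152, 159]
  WciX TTCCTTT/1: at [11, 18, 32, 42, 64] ⇒ [12, 19, 33, 43, 65]

Pooled cuts: [2, 12, 19, 30, 33, 43, 57, 65, 75, 95, 98, 102, 113, 129, 139, 152, 159]

Fragments:
  2→12: 10 bp
  12→19: 7 bp
  19→30: 11 bp
  30→33: 3 bp
  33→43: 10 bp
  43→57: 14 bp
  57→65: 8 bp
  65→75: 10 bp
  75→95: 20 bp
  95→98: 3 bp
  98→102: 4 bp
  102→113: 11 bp
  113→129: 16 bp
  129→139: 10 bp
  139→152: 13 bp
  152→159: 7 bp
  159→2 (wrap): 168-159+2 = 11 bp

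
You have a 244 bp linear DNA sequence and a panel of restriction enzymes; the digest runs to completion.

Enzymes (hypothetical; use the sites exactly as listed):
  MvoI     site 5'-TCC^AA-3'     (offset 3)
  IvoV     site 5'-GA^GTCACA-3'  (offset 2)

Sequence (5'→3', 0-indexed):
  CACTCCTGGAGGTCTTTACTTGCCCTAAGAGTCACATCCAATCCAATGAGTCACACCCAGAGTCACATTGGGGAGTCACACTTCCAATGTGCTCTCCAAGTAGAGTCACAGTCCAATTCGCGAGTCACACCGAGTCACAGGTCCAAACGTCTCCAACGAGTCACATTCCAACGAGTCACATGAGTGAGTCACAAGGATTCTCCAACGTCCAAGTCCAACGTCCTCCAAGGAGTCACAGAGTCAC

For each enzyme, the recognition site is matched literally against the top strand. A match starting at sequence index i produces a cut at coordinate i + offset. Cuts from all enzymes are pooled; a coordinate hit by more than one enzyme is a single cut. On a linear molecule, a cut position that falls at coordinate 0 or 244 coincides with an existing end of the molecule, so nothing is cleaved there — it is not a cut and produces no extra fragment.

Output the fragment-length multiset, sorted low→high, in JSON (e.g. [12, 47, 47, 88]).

Scan for sites:
  MvoI TCCAA/3: at [36, 41, 82, 94, 111, 141, 151, 166, 200, 207, 213, 223] ⇒ [39, 44, 85, 97, 114, 144, 154, 169, 203, 210, 216, 226]
  IvoV GAGTCACA/2: at [28, 47, 59, 72, 102, 121, 131, 157, 172, 185, 229] ⇒ [30, 49, 61, 74, 104, 123, 133, 159, 174, 187, 231]

All cut coordinates (distinct, sorted): [30, 39, 44, 49, 61, 74, 85, 97, 104, 114, 123, 133, 144, 154, 159, 169, 174, 187, 203, 210, 216, 226, 231]

Fragment lengths:
  [0,30): 30 bp
  [30,39): 9 bp
  [39,44): 5 bp
  [44,49): 5 bp
  [49,61): 12 bp
  [61,74): 13 bp
  [74,85): 11 bp
  [85,97): 12 bp
  [97,104): 7 bp
  [104,114): 10 bp
  [114,123): 9 bp
  [123,133): 10 bp
  [133,144): 11 bp
  [144,154): 10 bp
  [154,159): 5 bp
  [159,169): 10 bp
  [169,174): 5 bp
  [174,187): 13 bp
  [187,203): 16 bp
  [203,210): 7 bp
  [210,216): 6 bp
  [216,226): 10 bp
  [226,231): 5 bp
  [231,244): 13 bp

[5,5,5,5,5,6,7,7,9,9,10,10,10,10,10,11,11,12,12,13,13,13,16,30]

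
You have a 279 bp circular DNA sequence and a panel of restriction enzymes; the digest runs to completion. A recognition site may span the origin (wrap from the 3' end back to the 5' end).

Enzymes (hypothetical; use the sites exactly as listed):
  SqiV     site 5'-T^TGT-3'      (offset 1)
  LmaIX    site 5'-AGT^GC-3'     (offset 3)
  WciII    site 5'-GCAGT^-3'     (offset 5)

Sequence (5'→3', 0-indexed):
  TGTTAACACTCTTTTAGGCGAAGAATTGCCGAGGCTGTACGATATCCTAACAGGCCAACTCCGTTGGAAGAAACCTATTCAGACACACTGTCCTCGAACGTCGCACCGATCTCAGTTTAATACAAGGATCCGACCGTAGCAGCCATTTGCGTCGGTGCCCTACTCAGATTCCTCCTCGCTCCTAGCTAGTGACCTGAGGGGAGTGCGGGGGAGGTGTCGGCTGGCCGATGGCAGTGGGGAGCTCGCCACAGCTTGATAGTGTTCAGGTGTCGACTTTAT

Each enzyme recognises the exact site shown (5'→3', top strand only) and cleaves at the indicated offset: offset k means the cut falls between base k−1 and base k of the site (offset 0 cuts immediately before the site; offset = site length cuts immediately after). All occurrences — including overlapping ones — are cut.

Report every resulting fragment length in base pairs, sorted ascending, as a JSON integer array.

[31,44,204]

Scan for sites:
  SqiV TTGT/1: at [278] ⇒ [0]
  LmaIX AGTGC/3: at [201] ⇒ [204]
  WciII GCAGT/5: at [230] ⇒ [235]

Pooled cuts: [0, 204, 235]

Fragment lengths:
  0→204: 204 bp
  204→235: 31 bp
  235→0 (wrap): 279-235+0 = 44 bp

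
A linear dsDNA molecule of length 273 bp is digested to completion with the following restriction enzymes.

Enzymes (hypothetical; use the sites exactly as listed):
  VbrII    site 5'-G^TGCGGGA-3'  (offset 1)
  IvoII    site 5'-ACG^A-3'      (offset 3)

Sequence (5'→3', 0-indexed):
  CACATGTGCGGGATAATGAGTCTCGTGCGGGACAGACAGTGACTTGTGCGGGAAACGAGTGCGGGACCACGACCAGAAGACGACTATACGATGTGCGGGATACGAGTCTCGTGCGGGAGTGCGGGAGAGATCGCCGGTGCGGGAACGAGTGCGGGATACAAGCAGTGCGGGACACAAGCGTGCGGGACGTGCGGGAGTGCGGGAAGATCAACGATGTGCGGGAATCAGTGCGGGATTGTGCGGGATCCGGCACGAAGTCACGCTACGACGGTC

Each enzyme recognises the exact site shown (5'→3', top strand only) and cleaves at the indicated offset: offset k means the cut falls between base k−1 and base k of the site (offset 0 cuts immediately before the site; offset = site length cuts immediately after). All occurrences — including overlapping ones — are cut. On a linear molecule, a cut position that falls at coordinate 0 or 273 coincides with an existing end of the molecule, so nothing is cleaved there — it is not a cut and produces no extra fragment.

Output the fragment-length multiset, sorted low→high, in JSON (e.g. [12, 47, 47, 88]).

[2,2,3,3,6,6,7,8,8,8,9,10,10,11,11,11,12,12,13,15,16,16,16,18,19,21]

Scan for sites:
  VbrII (GTGCGGGA, off=1): starts [5, 24, 45, 58, 92, 110, 118, 136, 148, 164, 179, 188, 196, 215, 227, 237] → cuts [6, 25, 46, 59, 93, 111, 119, 137, 149, 165, 180, 189, 197, 216, 228, 238]
  IvoII (ACGA, off=3): starts [54, 68, 79, 87, 101, 144, 210, 251, 264] → cuts [57, 71, 82, 90, 104, 147, 213, 254, 267]

Pooled cuts: [6, 25, 46, 57, 59, 71, 82, 90, 93, 104, 111, 119, 137, 147, 149, 165, 180, 189, 197, 213, 216, 228, 238, 254, 267]

Fragment lengths:
  [0,6): 6 bp
  [6,25): 19 bp
  [25,46): 21 bp
  [46,57): 11 bp
  [57,59): 2 bp
  [59,71): 12 bp
  [71,82): 11 bp
  [82,90): 8 bp
  [90,93): 3 bp
  [93,104): 11 bp
  [104,111): 7 bp
  [111,119): 8 bp
  [119,137): 18 bp
  [137,147): 10 bp
  [147,149): 2 bp
  [149,165): 16 bp
  [165,180): 15 bp
  [180,189): 9 bp
  [189,197): 8 bp
  [197,213): 16 bp
  [213,216): 3 bp
  [216,228): 12 bp
  [228,238): 10 bp
  [238,254): 16 bp
  [254,267): 13 bp
  [267,273): 6 bp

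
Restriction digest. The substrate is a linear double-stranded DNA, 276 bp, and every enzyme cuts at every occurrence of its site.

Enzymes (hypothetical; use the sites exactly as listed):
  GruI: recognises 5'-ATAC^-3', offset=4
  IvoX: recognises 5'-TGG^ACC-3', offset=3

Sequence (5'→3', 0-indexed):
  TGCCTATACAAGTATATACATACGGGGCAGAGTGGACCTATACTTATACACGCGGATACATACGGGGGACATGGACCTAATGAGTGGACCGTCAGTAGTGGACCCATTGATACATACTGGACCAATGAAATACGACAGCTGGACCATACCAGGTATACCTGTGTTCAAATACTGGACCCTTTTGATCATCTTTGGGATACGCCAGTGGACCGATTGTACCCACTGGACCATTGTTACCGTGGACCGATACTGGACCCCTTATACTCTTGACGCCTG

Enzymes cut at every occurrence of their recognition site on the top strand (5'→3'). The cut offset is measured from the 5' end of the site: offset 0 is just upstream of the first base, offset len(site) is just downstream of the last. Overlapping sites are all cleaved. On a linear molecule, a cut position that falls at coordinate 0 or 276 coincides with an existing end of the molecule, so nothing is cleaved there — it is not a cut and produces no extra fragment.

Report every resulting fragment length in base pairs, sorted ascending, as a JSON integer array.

[3,3,3,4,4,4,6,7,8,8,8,9,9,9,10,10,11,11,12,12,12,13,13,14,14,16,18,25]

Scan for sites:
  GruI ATAC/4: at [5, 15, 19, 39, 45, 55, 59, 109, 113, 129, 145, 154, 168, 196, 246, 260] ⇒ [9, 19, 23, 43, 49, 59, 63, 113, 117, 133, 149, 158, 172, 200, 250, 264]
  IvoX TGGACC/3: at [32, 71, 84, 98, 117, 139, 172, 205, 223, 239, 250] ⇒ [35, 74, 87, 101, 120, 142, 175, 208, 226, 242, 253]

All cut coordinates (distinct, sorted): [9, 19, 23, 35, 43, 49, 59, 63, 74, 87, 101, 113, 117, 120, 133, 142, 149, 158, 172, 175, 200, 208, 226, 242, 250, 253, 264]

Fragment lengths:
  [0,9): 9 bp
  [9,19): 10 bp
  [19,23): 4 bp
  [23,35): 12 bp
  [35,43): 8 bp
  [43,49): 6 bp
  [49,59): 10 bp
  [59,63): 4 bp
  [63,74): 11 bp
  [74,87): 13 bp
  [87,101): 14 bp
  [101,113): 12 bp
  [113,117): 4 bp
  [117,120): 3 bp
  [120,133): 13 bp
  [133,142): 9 bp
  [142,149): 7 bp
  [149,158): 9 bp
  [158,172): 14 bp
  [172,175): 3 bp
  [175,200): 25 bp
  [200,208): 8 bp
  [208,226): 18 bp
  [226,242): 16 bp
  [242,250): 8 bp
  [250,253): 3 bp
  [253,264): 11 bp
  [264,276): 12 bp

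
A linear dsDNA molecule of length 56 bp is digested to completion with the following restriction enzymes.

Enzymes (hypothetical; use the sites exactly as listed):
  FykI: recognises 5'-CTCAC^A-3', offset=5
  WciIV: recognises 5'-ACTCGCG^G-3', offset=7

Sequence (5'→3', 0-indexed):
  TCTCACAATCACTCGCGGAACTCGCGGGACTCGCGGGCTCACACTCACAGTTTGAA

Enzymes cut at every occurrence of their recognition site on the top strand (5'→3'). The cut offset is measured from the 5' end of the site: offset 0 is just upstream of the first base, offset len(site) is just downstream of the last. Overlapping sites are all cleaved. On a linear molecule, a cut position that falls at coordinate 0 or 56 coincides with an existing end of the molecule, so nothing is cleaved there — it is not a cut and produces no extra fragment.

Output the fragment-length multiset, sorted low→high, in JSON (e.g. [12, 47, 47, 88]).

[6,6,7,8,9,9,11]

Scan for sites:
  FykI (CTCACA, off=5): starts [1, 37, 43] → cuts [6, 42, 48]
  WciIV (ACTCGCGG, off=7): starts [10, 19, 28] → cuts [17, 26, 35]

All cut coordinates (distinct, sorted): [6, 17, 26, 35, 42, 48]

Fragments:
  [0,6): 6 bp
  [6,17): 11 bp
  [17,26): 9 bp
  [26,35): 9 bp
  [35,42): 7 bp
  [42,48): 6 bp
  [48,56): 8 bp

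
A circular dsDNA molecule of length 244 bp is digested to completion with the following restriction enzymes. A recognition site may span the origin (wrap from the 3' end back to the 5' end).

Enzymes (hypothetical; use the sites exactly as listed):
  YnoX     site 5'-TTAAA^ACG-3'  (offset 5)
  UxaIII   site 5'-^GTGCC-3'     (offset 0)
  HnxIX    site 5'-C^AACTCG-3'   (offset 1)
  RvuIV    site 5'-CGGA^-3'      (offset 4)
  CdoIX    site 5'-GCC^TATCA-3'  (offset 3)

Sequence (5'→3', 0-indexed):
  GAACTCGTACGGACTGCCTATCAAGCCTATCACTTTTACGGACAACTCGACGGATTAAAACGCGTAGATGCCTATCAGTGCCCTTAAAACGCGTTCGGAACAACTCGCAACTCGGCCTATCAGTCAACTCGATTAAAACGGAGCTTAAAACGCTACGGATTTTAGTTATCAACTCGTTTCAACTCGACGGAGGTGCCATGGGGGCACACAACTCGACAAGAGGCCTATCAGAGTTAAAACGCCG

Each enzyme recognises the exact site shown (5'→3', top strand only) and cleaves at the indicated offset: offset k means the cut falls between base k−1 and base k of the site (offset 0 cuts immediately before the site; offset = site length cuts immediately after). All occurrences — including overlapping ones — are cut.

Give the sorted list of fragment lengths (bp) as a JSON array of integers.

Site scan:
  YnoX TTAAAACG/5: at [54, 83, 132, 144, 233] ⇒ [59, 88, 137, 149, 238]
  UxaIII GTGCC/0: at [77, 192] ⇒ [77, 192]
  HnxIX CAACTCG/1: at [42, 100, 107, 124, 169, 179, 208] ⇒ [43, 101, 108, 125, 170, 180, 209]
  RvuIV CGGA/4: at [9, 38, 50, 95, 138, 155, 187, 242] ⇒ [2, 13, 42, 54, 99, 142, 159, 191]
  CdoIX GCCTATCA/3: at [15, 24, 69, 114, 222] ⇒ [18, 27, 72, 117, 225]

All cut coordinates (distinct, sorted): [2, 13, 18, 27, 42, 43, 54, 59, 72, 77, 88, 99, 101, 108, 117, 125, 137, 142, 149, 159, 170, 180, 191, 192, 209, 225, 238]

Fragments:
  2→13: 11 bp
  13→18: 5 bp
  18→27: 9 bp
  27→42: 15 bp
  42→43: 1 bp
  43→54: 11 bp
  54→59: 5 bp
  59→72: 13 bp
  72→77: 5 bp
  77→88: 11 bp
  88→99: 11 bp
  99→101: 2 bp
  101→108: 7 bp
  108→117: 9 bp
  117→125: 8 bp
  125→137: 12 bp
  137→142: 5 bp
  142→149: 7 bp
  149→159: 10 bp
  159→170: 11 bp
  170→180: 10 bp
  180→191: 11 bp
  191→192: 1 bp
  192→209: 17 bp
  209→225: 16 bp
  225→238: 13 bp
  238→2 (wrap): 244-238+2 = 8 bp

[1,1,2,5,5,5,5,7,7,8,8,9,9,10,10,11,11,11,11,11,11,12,13,13,15,16,17]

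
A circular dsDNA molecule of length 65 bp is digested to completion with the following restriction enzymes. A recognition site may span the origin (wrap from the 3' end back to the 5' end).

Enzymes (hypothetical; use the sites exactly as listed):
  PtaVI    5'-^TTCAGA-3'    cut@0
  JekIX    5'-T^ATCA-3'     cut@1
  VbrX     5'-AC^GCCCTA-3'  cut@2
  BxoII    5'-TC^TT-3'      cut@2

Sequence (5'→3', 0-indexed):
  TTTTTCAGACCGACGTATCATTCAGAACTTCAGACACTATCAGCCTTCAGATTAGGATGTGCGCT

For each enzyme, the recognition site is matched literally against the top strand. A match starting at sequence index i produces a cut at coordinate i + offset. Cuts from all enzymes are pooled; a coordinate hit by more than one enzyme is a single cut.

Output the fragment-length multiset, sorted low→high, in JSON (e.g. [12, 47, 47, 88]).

[4,7,8,10,13,23]

Site scan:
  PtaVI TTCAGA/0: at [3, 20, 28, 45] ⇒ [3, 20, 28, 45]
  JekIX TATCA/1: at [15, 37] ⇒ [16, 38]
  VbrX (ACGCCCTA, off=2): no sites
  BxoII (TCTT, off=2): no sites

All cut coordinates (distinct, sorted): [3, 16, 20, 28, 38, 45]

Fragments:
  3→16: 13 bp
  16→20: 4 bp
  20→28: 8 bp
  28→38: 10 bp
  38→45: 7 bp
  45→3 (wrap): 65-45+3 = 23 bp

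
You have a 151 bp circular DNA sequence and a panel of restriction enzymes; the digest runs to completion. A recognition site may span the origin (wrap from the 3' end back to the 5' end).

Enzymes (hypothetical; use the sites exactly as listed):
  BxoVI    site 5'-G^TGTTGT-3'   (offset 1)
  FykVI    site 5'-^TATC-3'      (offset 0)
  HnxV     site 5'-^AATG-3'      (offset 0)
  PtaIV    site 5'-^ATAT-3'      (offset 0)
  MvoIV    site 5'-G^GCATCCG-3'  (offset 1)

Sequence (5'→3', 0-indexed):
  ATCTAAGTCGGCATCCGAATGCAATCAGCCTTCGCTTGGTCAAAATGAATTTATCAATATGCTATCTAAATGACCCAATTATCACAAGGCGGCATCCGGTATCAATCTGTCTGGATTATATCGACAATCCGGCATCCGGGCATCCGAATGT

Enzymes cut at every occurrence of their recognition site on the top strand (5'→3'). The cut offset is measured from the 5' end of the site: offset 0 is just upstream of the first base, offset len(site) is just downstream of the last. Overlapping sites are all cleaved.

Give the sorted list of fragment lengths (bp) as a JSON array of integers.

Site scan:
  BxoVI (GTGTTGT, off=1): no sites
  FykVI TATC/0: at [51, 62, 79, 99, 118, 150] ⇒ [51, 62, 79, 99, 118, 150]
  HnxV AATG/0: at [17, 43, 68, 146] ⇒ [17, 43, 68, 146]
  PtaIV ATAT/0: at [56, 117] ⇒ [56, 117]
  MvoIV GGCATCCG/1: at [9, 90, 130, 138] ⇒ [10, 91, 131, 139]

All cut coordinates (distinct, sorted): [10, 17, 43, 51, 56, 62, 68, 79, 91, 99, 117, 118, 131, 139, 146, 150]

Fragment lengths:
  10→17: 7 bp
  17→43: 26 bp
  43→51: 8 bp
  51→56: 5 bp
  56→62: 6 bp
  62→68: 6 bp
  68→79: 11 bp
  79→91: 12 bp
  91→99: 8 bp
  99→117: 18 bp
  117→118: 1 bp
  118→131: 13 bp
  131→139: 8 bp
  139→146: 7 bp
  146→150: 4 bp
  150→10 (wrap): 151-150+10 = 11 bp

[1,4,5,6,6,7,7,8,8,8,11,11,12,13,18,26]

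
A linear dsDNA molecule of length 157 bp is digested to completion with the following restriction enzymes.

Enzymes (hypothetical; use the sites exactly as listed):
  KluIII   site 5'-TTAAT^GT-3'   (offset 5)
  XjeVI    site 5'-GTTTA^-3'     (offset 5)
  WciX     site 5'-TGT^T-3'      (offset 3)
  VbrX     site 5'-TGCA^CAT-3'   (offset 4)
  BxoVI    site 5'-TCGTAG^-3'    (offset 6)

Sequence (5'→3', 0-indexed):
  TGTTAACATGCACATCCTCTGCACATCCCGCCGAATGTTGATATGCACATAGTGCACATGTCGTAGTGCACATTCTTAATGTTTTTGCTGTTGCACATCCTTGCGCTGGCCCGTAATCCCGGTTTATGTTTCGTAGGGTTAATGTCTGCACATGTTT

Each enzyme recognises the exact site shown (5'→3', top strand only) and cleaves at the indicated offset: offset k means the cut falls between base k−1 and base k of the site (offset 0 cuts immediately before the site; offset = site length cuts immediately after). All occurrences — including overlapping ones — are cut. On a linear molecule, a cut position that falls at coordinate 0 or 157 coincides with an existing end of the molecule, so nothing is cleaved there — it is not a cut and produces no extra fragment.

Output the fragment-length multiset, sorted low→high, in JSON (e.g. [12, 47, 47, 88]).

Site scan:
  KluIII (TTAATGT, off=5): starts [75, 138] → cuts [80, 143]
  XjeVI (GTTTA, off=5): starts [121] → cuts [126]
  WciX (TGTT, off=3): starts [0, 35, 79, 88, 126, 152] → cuts [3, 38, 82, 91, 129, 155]
  VbrX (TGCACAT, off=4): starts [8, 19, 43, 52, 66, 91, 146] → cuts [12, 23, 47, 56, 70, 95, 150]
  BxoVI (TCGTAG, off=6): starts [60, 130] → cuts [66, 136]

Pooled cuts: [3, 12, 23, 38, 47, 56, 66, 70, 80, 82, 91, 95, 126, 129, 136, 143, 150, 155]

Fragments:
  [0,3): 3 bp
  [3,12): 9 bp
  [12,23): 11 bp
  [23,38): 15 bp
  [38,47): 9 bp
  [47,56): 9 bp
  [56,66): 10 bp
  [66,70): 4 bp
  [70,80): 10 bp
  [80,82): 2 bp
  [82,91): 9 bp
  [91,95): 4 bp
  [95,126): 31 bp
  [126,129): 3 bp
  [129,136): 7 bp
  [136,143): 7 bp
  [143,150): 7 bp
  [150,155): 5 bp
  [155,157): 2 bp

[2,2,3,3,4,4,5,7,7,7,9,9,9,9,10,10,11,15,31]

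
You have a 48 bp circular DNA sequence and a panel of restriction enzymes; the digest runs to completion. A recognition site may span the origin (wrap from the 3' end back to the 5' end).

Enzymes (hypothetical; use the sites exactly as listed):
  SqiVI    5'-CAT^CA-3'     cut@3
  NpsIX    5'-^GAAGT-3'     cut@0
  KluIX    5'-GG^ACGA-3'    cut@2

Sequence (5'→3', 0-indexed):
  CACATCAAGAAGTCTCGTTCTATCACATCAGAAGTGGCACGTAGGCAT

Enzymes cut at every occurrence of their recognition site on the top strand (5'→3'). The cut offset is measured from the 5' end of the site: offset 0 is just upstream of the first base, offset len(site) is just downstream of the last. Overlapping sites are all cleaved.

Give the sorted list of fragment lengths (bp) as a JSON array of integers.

Per-enzyme occurrences:
  SqiVI (CATCA, off=3): starts [2, 25, 45] → cuts [0, 5, 28]
  NpsIX (GAAGT, off=0): starts [8, 30] → cuts [8, 30]
  KluIX (GGACGA, off=2): no sites

All cut coordinates (distinct, sorted): [0, 5, 8, 28, 30]

Fragment lengths:
  0→5: 5 bp
  5→8: 3 bp
  8→28: 20 bp
  28→30: 2 bp
  30→0 (wrap): 48-30+0 = 18 bp

[2,3,5,18,20]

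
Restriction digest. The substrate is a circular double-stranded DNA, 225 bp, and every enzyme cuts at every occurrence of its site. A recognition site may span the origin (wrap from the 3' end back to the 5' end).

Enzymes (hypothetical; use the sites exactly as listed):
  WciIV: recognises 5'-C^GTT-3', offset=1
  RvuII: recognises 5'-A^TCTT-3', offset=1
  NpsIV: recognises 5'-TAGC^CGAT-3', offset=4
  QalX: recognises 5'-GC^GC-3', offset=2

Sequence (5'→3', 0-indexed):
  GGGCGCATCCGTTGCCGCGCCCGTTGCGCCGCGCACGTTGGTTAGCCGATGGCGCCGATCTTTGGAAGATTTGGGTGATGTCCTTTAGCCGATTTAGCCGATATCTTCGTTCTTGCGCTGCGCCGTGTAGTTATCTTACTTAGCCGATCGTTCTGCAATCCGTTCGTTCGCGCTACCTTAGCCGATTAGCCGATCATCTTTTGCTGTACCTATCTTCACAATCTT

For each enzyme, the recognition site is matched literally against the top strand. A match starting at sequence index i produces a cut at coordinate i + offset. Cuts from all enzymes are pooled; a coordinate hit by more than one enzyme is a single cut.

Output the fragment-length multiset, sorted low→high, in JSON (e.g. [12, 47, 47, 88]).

[4,4,4,5,5,5,5,5,5,5,6,6,6,7,8,8,8,8,9,9,10,11,11,12,12,16,31]

Site scan:
  WciIV (CGTT, off=1): starts [9, 21, 35, 107, 148, 160, 164] → cuts [10, 22, 36, 108, 149, 161, 165]
  RvuII (ATCTT, off=1): starts [57, 102, 132, 195, 211, 220] → cuts [58, 103, 133, 196, 212, 221]
  NpsIV (TAGCCGAT, off=4): starts [42, 85, 94, 140, 178, 186] → cuts [46, 89, 98, 144, 182, 190]
  QalX (GCGC, off=2): starts [2, 16, 25, 30, 51, 114, 119, 169] → cuts [4, 18, 27, 32, 53, 116, 121, 171]

Pooled cuts: [4, 10, 18, 22, 27, 32, 36, 46, 53, 58, 89, 98, 103, 108, 116, 121, 133, 144, 149, 161, 165, 171, 182, 190, 196, 212, 221]

Fragments:
  4→10: 6 bp
  10→18: 8 bp
  18→22: 4 bp
  22→27: 5 bp
  27→32: 5 bp
  32→36: 4 bp
  36→46: 10 bp
  46→53: 7 bp
  53→58: 5 bp
  58→89: 31 bp
  89→98: 9 bp
  98→103: 5 bp
  103→108: 5 bp
  108→116: 8 bp
  116→121: 5 bp
  121→133: 12 bp
  133→144: 11 bp
  144→149: 5 bp
  149→161: 12 bp
  161→165: 4 bp
  165→171: 6 bp
  171→182: 11 bp
  182→190: 8 bp
  190→196: 6 bp
  196→212: 16 bp
  212→221: 9 bp
  221→4 (wrap): 225-221+4 = 8 bp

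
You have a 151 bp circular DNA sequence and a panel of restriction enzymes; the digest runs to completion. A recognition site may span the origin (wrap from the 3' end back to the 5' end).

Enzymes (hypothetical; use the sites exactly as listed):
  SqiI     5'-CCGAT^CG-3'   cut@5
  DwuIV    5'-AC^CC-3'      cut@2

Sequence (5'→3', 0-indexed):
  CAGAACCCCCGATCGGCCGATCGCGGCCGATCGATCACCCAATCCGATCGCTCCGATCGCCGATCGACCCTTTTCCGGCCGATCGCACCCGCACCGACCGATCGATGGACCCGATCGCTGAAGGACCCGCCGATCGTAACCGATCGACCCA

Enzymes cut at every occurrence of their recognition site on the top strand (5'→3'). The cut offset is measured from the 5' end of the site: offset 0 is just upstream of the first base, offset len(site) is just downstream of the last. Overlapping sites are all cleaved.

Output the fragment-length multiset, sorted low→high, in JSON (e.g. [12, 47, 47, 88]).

[4,4,5,5,7,7,7,8,8,8,9,9,10,10,10,11,14,15]

Site scan:
  SqiI CCGATCG/5: at [8, 16, 26, 43, 52, 59, 78, 97, 110, 129, 139] ⇒ [13, 21, 31, 48, 57, 64, 83, 102, 115, 134, 144]
  DwuIV ACCC/2: at [4, 36, 66, 86, 108, 124, 146] ⇒ [6, 38, 68, 88, 110, 126, 148]

Pooled cuts: [6, 13, 21, 31, 38, 48, 57, 64, 68, 83, 88, 102, 110, 115, 126, 134, 144, 148]

Fragment lengths:
  6→13: 7 bp
  13→21: 8 bp
  21→31: 10 bp
  31→38: 7 bp
  38→48: 10 bp
  48→57: 9 bp
  57→64: 7 bp
  64→68: 4 bp
  68→83: 15 bp
  83→88: 5 bp
  88→102: 14 bp
  102→110: 8 bp
  110→115: 5 bp
  115→126: 11 bp
  126→134: 8 bp
  134→144: 10 bp
  144→148: 4 bp
  148→6 (wrap): 151-148+6 = 9 bp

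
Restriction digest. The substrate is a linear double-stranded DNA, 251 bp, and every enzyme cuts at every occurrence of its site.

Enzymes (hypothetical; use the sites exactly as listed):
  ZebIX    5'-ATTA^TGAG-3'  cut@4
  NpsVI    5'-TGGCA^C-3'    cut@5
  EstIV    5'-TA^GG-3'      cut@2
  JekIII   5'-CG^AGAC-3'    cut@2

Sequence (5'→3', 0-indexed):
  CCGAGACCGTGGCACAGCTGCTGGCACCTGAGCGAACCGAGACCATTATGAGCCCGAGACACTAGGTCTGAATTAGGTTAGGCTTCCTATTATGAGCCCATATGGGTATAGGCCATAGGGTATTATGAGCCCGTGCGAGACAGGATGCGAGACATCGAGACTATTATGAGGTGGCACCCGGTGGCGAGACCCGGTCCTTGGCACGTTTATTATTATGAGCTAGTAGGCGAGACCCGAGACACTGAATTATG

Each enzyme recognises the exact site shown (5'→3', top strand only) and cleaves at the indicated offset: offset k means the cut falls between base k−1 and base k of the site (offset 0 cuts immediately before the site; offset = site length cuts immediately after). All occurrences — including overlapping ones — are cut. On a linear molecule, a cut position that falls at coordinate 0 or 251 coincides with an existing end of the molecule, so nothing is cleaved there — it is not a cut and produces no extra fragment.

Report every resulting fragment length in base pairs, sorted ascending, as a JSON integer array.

Per-enzyme occurrences:
  ZebIX (ATTATGAG, off=4): starts [44, 88, 121, 162, 211] → cuts [48, 92, 125, 166, 215]
  NpsVI (TGGCAC, off=5): starts [9, 21, 171, 198] → cuts [14, 26, 176, 203]
  EstIV (TAGG, off=2): starts [62, 73, 78, 108, 115, 223] → cuts [64, 75, 80, 110, 117, 225]
  JekIII (CGAGAC, off=2): starts [1, 37, 54, 135, 147, 155, 184, 227, 234] → cuts [3, 39, 56, 137, 149, 157, 186, 229, 236]

Pooled cuts: [3, 14, 26, 39, 48, 56, 64, 75, 80, 92, 110, 117, 125, 137, 149, 157, 166, 176, 186, 203, 215, 225, 229, 236]

Fragment lengths:
  [0,3): 3 bp
  [3,14): 11 bp
  [14,26): 12 bp
  [26,39): 13 bp
  [39,48): 9 bp
  [48,56): 8 bp
  [56,64): 8 bp
  [64,75): 11 bp
  [75,80): 5 bp
  [80,92): 12 bp
  [92,110): 18 bp
  [110,117): 7 bp
  [117,125): 8 bp
  [125,137): 12 bp
  [137,149): 12 bp
  [149,157): 8 bp
  [157,166): 9 bp
  [166,176): 10 bp
  [176,186): 10 bp
  [186,203): 17 bp
  [203,215): 12 bp
  [215,225): 10 bp
  [225,229): 4 bp
  [229,236): 7 bp
  [236,251): 15 bp

[3,4,5,7,7,8,8,8,8,9,9,10,10,10,11,11,12,12,12,12,12,13,15,17,18]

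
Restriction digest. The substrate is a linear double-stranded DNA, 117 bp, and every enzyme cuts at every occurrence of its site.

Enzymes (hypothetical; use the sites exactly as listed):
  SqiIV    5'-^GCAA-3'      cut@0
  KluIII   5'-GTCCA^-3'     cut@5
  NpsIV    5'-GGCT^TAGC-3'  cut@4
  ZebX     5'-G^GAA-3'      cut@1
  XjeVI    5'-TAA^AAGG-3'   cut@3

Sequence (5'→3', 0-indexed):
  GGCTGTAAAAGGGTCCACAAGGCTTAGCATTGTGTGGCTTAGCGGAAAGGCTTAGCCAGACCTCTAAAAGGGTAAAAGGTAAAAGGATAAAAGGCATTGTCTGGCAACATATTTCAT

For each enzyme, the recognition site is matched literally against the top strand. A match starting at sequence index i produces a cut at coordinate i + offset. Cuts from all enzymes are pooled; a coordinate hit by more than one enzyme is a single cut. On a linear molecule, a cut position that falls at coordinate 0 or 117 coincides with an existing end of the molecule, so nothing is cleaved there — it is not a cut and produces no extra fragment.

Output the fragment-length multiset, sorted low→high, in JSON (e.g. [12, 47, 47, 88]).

Per-enzyme occurrences:
  SqiIV GCAA/0: at [103] ⇒ [103]
  KluIII GTCCA/5: at [12] ⇒ [17]
  NpsIV GGCTTAGC/4: at [20, 35, 48] ⇒ [24, 39, 52]
  ZebX GGAA/1: at [43] ⇒ [44]
  XjeVI TAAAAGG/3: at [5, 64, 72, 79, 87] ⇒ [8, 67, 75, 82, 90]

All cut coordinates (distinct, sorted): [8, 17, 24, 39, 44, 52, 67, 75, 82, 90, 103]

Fragment lengths:
  [0,8): 8 bp
  [8,17): 9 bp
  [17,24): 7 bp
  [24,39): 15 bp
  [39,44): 5 bp
  [44,52): 8 bp
  [52,67): 15 bp
  [67,75): 8 bp
  [75,82): 7 bp
  [82,90): 8 bp
  [90,103): 13 bp
  [103,117): 14 bp

[5,7,7,8,8,8,8,9,13,14,15,15]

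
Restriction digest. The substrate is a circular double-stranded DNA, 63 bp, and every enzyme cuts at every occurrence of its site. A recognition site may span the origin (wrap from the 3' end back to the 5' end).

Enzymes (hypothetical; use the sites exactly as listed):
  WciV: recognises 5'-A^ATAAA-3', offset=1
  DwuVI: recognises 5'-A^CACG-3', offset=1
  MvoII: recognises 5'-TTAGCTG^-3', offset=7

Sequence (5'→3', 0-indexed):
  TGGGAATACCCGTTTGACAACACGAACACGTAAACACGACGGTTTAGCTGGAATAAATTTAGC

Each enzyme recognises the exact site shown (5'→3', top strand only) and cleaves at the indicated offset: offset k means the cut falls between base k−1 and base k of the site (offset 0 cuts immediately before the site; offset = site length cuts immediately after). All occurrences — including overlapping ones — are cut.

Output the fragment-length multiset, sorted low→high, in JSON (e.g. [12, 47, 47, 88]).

Per-enzyme occurrences:
  WciV (AATAAA, off=1): starts [51] → cuts [52]
  DwuVI (ACACG, off=1): starts [19, 25, 33] → cuts [20, 26, 34]
  MvoII (TTAGCTG, off=7): starts [43, 58] → cuts [2, 50]

Pooled cuts: [2, 20, 26, 34, 50, 52]

Fragment lengths:
  2→20: 18 bp
  20→26: 6 bp
  26→34: 8 bp
  34→50: 16 bp
  50→52: 2 bp
  52→2 (wrap): 63-52+2 = 13 bp

[2,6,8,13,16,18]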